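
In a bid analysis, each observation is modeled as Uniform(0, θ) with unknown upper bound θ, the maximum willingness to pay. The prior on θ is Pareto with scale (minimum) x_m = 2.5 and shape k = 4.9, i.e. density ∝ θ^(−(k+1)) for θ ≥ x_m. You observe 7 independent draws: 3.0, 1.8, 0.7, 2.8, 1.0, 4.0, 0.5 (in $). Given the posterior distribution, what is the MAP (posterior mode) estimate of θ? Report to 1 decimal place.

4.0

A Pareto(scale x_m, shape k) prior on the upper bound θ of Uniform(0, θ) is conjugate: posterior is Pareto(max(x_m, max xᵢ), k + n).
Sample maximum = 4.0; prior scale x_m = 2.5 → posterior scale = max = 4.0.
Posterior shape = 4.9 + 7 = 11.9.
The Pareto density is decreasing on [x_m, ∞), so the mode is x_m = 4.0.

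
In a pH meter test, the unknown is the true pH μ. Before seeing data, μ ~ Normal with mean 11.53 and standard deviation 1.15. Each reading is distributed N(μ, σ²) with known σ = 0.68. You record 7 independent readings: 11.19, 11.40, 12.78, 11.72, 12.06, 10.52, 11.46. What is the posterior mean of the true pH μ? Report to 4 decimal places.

For Normal data with known variance σ², a Normal(μ₀, σ₀²) prior on μ is conjugate. Posterior precision = 1/σ₀² + n/σ²; posterior mean is the precision-weighted average of μ₀ and x̄.
Σxᵢ = 11.19 + 11.40 + 12.78 + 11.72 + 12.06 + 10.52 + 11.46 = 81.13, so n·x̄ = 81.13.
σ₀² = 1.15² = 1.3225, σ² = 0.68² = 0.4624; σ² + n·σ₀² = 0.4624 + 7·1.3225 = 9.7199.
Posterior mean = (μ₀/σ₀² + n·x̄/σ²)/(1/σ₀² + n/σ²) = (σ²·μ₀ + σ₀²·n·x̄)/(σ² + n·σ₀²) = (0.4624·11.53 + 1.3225·81.13)/9.7199 = 112.625897/9.7199 = 11.5871.

11.5871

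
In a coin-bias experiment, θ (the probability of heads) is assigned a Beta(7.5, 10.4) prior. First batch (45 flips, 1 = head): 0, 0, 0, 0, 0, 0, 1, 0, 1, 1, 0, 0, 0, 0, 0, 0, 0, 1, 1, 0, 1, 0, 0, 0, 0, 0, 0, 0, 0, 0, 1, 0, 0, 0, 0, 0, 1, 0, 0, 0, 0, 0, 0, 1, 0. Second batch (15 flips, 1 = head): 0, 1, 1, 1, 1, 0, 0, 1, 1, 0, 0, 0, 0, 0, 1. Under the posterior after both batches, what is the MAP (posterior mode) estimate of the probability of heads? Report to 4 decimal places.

0.2964

The Beta prior is conjugate to a Binomial/Bernoulli likelihood; the update adds successes to α and failures to β.
After batch 1: Beta(7.5+9, 10.4+36) = Beta(16.5, 46.4).
After batch 2: Beta(16.5+7, 46.4+8) = Beta(23.5, 54.4).
Mode of Beta(a,b) for a,b>1 is (a−1)/(a+b−2) = 22.5/75.9 = 0.2964.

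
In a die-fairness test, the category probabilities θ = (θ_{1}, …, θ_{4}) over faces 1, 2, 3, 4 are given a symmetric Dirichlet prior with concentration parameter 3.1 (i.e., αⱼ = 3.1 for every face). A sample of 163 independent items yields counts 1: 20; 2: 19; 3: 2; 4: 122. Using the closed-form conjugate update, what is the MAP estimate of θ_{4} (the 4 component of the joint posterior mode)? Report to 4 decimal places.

0.7240

The Dirichlet prior is conjugate to the Multinomial likelihood: each posterior αⱼ = prior αⱼ + observed count nⱼ.
Posterior concentration: (23.1, 22.1, 5.1, 125.1), total = 175.4.
Joint mode component: (α_{4}−1)/(Σα−K) = 124.1/171.4 = 0.7240.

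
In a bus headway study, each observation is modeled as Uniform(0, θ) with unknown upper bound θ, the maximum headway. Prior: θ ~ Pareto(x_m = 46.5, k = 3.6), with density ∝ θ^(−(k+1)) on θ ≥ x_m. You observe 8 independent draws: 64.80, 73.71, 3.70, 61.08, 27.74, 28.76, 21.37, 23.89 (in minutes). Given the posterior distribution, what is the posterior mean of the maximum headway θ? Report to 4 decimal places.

80.6638

A Pareto(scale x_m, shape k) prior on the upper bound θ of Uniform(0, θ) is conjugate: posterior is Pareto(max(x_m, max xᵢ), k + n).
Sample maximum = 73.71; prior scale x_m = 46.5 → posterior scale = max = 73.71.
Posterior shape = 3.6 + 8 = 11.6.
E[θ|data] = k·x_m/(k−1) = 11.6·73.71/10.6 = 80.6638.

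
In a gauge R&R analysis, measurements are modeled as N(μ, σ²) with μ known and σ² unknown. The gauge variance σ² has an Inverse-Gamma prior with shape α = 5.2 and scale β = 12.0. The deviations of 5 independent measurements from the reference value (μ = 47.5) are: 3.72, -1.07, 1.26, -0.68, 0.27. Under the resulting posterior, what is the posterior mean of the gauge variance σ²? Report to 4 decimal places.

3.0676

With known mean μ and an Inverse-Gamma(α, β) prior on σ², the Normal likelihood is conjugate: posterior is Inv-Gamma(α + n/2, β + Σ(xᵢ−μ)²/2).
Σ(xᵢ−μ)² = (3.72)² + (-1.07)² + (1.26)² + (-0.68)² + (0.27)² = 17.1062.
Posterior: Inv-Gamma(5.2 + 5/2, 12.0 + 17.1062/2) = Inv-Gamma(7.70, 20.55310).
E[σ²|data] = β/(α−1) = 20.55310/6.70 = 3.0676.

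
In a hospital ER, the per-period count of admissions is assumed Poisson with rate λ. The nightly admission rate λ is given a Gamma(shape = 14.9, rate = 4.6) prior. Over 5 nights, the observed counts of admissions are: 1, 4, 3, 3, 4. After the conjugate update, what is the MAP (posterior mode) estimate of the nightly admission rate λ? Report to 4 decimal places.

3.0104

With a Gamma(shape α, rate β) prior, the Poisson likelihood is conjugate: the posterior is Gamma(α + ΣXᵢ, β + n).
Sum of counts S = 15 over n = 5 nights.
Posterior: Gamma(α+S, β+n) = Gamma(14.9+15, 4.6+5) = Gamma(29.9, 9.6).
Mode of Gamma(α,β) for α≥1 is (α−1)/β = 28.9/9.6 = 3.0104.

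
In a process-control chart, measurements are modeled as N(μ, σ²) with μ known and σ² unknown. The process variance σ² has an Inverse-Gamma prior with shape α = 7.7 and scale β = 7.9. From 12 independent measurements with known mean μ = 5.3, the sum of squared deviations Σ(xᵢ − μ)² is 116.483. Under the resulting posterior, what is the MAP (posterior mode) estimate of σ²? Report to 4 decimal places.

4.4994

With known mean μ and an Inverse-Gamma(α, β) prior on σ², the Normal likelihood is conjugate: posterior is Inv-Gamma(α + n/2, β + Σ(xᵢ−μ)²/2).
Posterior: Inv-Gamma(7.7 + 12/2, 7.9 + 116.483/2) = Inv-Gamma(13.70, 66.1415).
Mode = β/(α+1) = 66.1415/14.70 = 4.4994.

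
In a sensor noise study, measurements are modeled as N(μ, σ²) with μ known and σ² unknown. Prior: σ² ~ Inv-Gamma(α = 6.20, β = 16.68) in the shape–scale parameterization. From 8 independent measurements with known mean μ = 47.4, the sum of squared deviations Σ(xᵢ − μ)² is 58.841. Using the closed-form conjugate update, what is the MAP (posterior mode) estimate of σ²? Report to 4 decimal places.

4.1161

With known mean μ and an Inverse-Gamma(α, β) prior on σ², the Normal likelihood is conjugate: posterior is Inv-Gamma(α + n/2, β + Σ(xᵢ−μ)²/2).
Posterior: Inv-Gamma(6.20 + 8/2, 16.68 + 58.841/2) = Inv-Gamma(10.20, 46.1005).
Mode = β/(α+1) = 46.1005/11.20 = 4.1161.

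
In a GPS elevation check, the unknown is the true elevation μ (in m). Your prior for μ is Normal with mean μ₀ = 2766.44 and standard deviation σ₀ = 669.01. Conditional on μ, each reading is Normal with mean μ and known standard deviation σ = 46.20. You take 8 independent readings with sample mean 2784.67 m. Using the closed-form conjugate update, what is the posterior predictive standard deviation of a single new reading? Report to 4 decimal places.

49.0009

For Normal data with known variance σ², a Normal(μ₀, σ₀²) prior on μ is conjugate. Posterior precision = 1/σ₀² + n/σ²; posterior mean is the precision-weighted average of μ₀ and x̄.
σ₀² = 669.01² = 447574.3801, σ² = 46.20² = 2134.44; σ² + n·σ₀² = 2134.44 + 8·447574.3801 = 3582729.4808.
Posterior precision = 1/σ₀² + n/σ² = 1/447574.3801 + 8/2134.44 = (σ² + n·σ₀²)/(σ₀²σ²) = 3582729.4808/(447574.3801·2134.44); posterior variance σₙ² = σ₀²σ²/(σ² + n·σ₀²) = 447574.3801·2134.44/3582729.4808 = 266.646049.
Predictive variance for one new observation = σₙ² + σ² = 447574.3801·2134.44/3582729.4808 + 2134.44 = σ²·(σ₀² + 3582729.4808)/3582729.4808 = 2134.44·4030303.8609/3582729.4808 = 2401.086049; SD = √(2134.44·4030303.8609/3582729.4808) = 49.0009.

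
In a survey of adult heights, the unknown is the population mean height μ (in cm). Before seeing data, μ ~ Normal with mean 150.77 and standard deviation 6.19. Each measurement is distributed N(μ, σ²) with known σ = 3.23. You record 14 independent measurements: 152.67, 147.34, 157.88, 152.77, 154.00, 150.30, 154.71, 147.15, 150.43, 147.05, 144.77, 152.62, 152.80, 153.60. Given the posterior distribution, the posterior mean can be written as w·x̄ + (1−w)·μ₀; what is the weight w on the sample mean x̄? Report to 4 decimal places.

For Normal data with known variance σ², a Normal(μ₀, σ₀²) prior on μ is conjugate. Posterior precision = 1/σ₀² + n/σ²; posterior mean is the precision-weighted average of μ₀ and x̄.
σ₀² = 6.19² = 38.3161, σ² = 3.23² = 10.4329. Prior precision 1/σ₀² = 1/38.3161; data precision n/σ² = 14/10.4329.
w = (n/σ²)/(1/σ₀² + n/σ²) = n·σ₀²/(σ² + n·σ₀²) = 14·38.3161/(10.4329 + 14·38.3161) = 536.4254/546.8583 = 0.9809.

0.9809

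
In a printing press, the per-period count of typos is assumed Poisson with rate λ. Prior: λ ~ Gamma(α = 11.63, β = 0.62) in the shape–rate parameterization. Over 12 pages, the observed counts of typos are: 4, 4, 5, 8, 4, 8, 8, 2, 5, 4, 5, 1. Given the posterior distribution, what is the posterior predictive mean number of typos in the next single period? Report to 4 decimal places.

5.5174

With a Gamma(shape α, rate β) prior, the Poisson likelihood is conjugate: the posterior is Gamma(α + ΣXᵢ, β + n).
Sum of counts S = 58 over n = 12 pages.
Posterior: Gamma(α+S, β+n) = Gamma(11.63+58, 0.62+12) = Gamma(69.63, 12.62).
The predictive distribution for one future period is NegBinom with mean α/β = 5.5174.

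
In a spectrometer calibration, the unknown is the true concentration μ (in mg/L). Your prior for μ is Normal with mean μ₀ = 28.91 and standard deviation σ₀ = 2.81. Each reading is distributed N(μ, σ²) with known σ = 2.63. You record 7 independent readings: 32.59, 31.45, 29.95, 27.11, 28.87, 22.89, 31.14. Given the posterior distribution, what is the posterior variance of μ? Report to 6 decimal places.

For Normal data with known variance σ², a Normal(μ₀, σ₀²) prior on μ is conjugate. Posterior precision = 1/σ₀² + n/σ²; posterior mean is the precision-weighted average of μ₀ and x̄.
σ₀² = 2.81² = 7.8961, σ² = 2.63² = 6.9169; σ² + n·σ₀² = 6.9169 + 7·7.8961 = 62.1896.
Posterior precision = 1/σ₀² + n/σ² = 1/7.8961 + 7/6.9169 = (σ² + n·σ₀²)/(σ₀²σ²) = 62.1896/(7.8961·6.9169); posterior variance σₙ² = σ₀²σ²/(σ² + n·σ₀²) = 7.8961·6.9169/62.1896 = 0.878226.

0.878226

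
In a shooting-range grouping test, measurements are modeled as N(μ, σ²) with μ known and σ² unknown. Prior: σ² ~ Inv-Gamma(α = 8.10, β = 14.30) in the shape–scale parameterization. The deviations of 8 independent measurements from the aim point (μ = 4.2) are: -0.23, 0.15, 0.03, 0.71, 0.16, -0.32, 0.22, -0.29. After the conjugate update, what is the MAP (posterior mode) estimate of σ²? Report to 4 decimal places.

1.1237

With known mean μ and an Inverse-Gamma(α, β) prior on σ², the Normal likelihood is conjugate: posterior is Inv-Gamma(α + n/2, β + Σ(xᵢ−μ)²/2).
Σ(xᵢ−μ)² = (-0.23)² + (0.15)² + (0.03)² + (0.71)² + (0.16)² + (-0.32)² + (0.22)² + (-0.29)² = 0.8409.
Posterior: Inv-Gamma(8.10 + 8/2, 14.30 + 0.8409/2) = Inv-Gamma(12.10, 14.72045).
Mode = β/(α+1) = 14.72045/13.10 = 1.1237.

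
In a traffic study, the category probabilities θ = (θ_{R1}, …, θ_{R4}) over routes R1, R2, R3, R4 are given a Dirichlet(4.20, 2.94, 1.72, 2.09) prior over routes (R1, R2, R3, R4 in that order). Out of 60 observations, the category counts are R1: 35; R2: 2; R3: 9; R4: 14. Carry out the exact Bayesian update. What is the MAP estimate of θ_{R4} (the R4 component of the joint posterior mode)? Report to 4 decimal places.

The Dirichlet prior is conjugate to the Multinomial likelihood: each posterior αⱼ = prior αⱼ + observed count nⱼ.
Posterior concentration: (39.20, 4.94, 10.72, 16.09), total = 70.95.
Joint mode component: (α_{R4}−1)/(Σα−K) = 15.09/66.95 = 0.2254.

0.2254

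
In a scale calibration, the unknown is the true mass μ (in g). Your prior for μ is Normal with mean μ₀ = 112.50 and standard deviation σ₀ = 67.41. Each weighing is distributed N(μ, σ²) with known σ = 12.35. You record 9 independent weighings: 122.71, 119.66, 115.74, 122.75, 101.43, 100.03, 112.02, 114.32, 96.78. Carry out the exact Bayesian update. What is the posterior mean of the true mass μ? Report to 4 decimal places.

111.7185

For Normal data with known variance σ², a Normal(μ₀, σ₀²) prior on μ is conjugate. Posterior precision = 1/σ₀² + n/σ²; posterior mean is the precision-weighted average of μ₀ and x̄.
Σxᵢ = 122.71 + 119.66 + 115.74 + 122.75 + 101.43 + 100.03 + 112.02 + 114.32 + 96.78 = 1005.44, so n·x̄ = 1005.44.
σ₀² = 67.41² = 4544.1081, σ² = 12.35² = 152.5225; σ² + n·σ₀² = 152.5225 + 9·4544.1081 = 41049.4954.
Posterior mean = (μ₀/σ₀² + n·x̄/σ²)/(1/σ₀² + n/σ²) = (σ²·μ₀ + σ₀²·n·x̄)/(σ² + n·σ₀²) = (152.5225·112.50 + 4544.1081·1005.44)/41049.4954 = 4585986.829314/41049.4954 = 111.7185.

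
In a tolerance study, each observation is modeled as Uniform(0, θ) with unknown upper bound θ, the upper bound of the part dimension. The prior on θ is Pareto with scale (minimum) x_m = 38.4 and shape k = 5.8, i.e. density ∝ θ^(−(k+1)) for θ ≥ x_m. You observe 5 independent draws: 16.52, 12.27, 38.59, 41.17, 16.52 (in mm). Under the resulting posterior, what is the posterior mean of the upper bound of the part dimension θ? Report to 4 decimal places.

45.3710

A Pareto(scale x_m, shape k) prior on the upper bound θ of Uniform(0, θ) is conjugate: posterior is Pareto(max(x_m, max xᵢ), k + n).
Sample maximum = 41.17; prior scale x_m = 38.4 → posterior scale = max = 41.17.
Posterior shape = 5.8 + 5 = 10.8.
E[θ|data] = k·x_m/(k−1) = 10.8·41.17/9.8 = 45.3710.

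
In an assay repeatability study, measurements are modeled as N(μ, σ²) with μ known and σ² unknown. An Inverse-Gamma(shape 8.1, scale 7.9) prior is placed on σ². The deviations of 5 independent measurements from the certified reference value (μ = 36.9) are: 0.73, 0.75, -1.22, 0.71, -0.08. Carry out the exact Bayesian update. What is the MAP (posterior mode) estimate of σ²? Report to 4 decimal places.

With known mean μ and an Inverse-Gamma(α, β) prior on σ², the Normal likelihood is conjugate: posterior is Inv-Gamma(α + n/2, β + Σ(xᵢ−μ)²/2).
Σ(xᵢ−μ)² = (0.73)² + (0.75)² + (-1.22)² + (0.71)² + (-0.08)² = 3.0943.
Posterior: Inv-Gamma(8.1 + 5/2, 7.9 + 3.0943/2) = Inv-Gamma(10.60, 9.44715).
Mode = β/(α+1) = 9.44715/11.60 = 0.8144.

0.8144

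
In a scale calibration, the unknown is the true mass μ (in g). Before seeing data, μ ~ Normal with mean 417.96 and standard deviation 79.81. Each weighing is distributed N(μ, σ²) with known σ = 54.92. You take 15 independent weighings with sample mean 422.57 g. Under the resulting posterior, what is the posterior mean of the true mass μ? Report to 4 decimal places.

422.4289

For Normal data with known variance σ², a Normal(μ₀, σ₀²) prior on μ is conjugate. Posterior precision = 1/σ₀² + n/σ²; posterior mean is the precision-weighted average of μ₀ and x̄.
n·x̄ = 15·422.57 = 6338.55.
σ₀² = 79.81² = 6369.6361, σ² = 54.92² = 3016.2064; σ² + n·σ₀² = 3016.2064 + 15·6369.6361 = 98560.7479.
Posterior mean = (μ₀/σ₀² + n·x̄/σ²)/(1/σ₀² + n/σ²) = (σ²·μ₀ + σ₀²·n·x̄)/(σ² + n·σ₀²) = (3016.2064·417.96 + 6369.6361·6338.55)/98560.7479 = 41634910.528599/98560.7479 = 422.4289.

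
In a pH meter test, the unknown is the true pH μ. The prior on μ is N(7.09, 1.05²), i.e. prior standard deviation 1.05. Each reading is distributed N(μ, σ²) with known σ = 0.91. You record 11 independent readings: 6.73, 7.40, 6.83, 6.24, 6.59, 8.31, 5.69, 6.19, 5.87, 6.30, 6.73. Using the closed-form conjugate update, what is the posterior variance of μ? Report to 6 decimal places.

0.070470

For Normal data with known variance σ², a Normal(μ₀, σ₀²) prior on μ is conjugate. Posterior precision = 1/σ₀² + n/σ²; posterior mean is the precision-weighted average of μ₀ and x̄.
σ₀² = 1.05² = 1.1025, σ² = 0.91² = 0.8281; σ² + n·σ₀² = 0.8281 + 11·1.1025 = 12.9556.
Posterior precision = 1/σ₀² + n/σ² = 1/1.1025 + 11/0.8281 = (σ² + n·σ₀²)/(σ₀²σ²) = 12.9556/(1.1025·0.8281); posterior variance σₙ² = σ₀²σ²/(σ² + n·σ₀²) = 1.1025·0.8281/12.9556 = 0.070470.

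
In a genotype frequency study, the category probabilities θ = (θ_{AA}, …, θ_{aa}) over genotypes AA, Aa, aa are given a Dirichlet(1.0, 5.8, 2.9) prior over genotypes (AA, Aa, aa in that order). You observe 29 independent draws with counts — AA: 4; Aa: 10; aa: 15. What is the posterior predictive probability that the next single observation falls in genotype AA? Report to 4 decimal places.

0.1292

The Dirichlet prior is conjugate to the Multinomial likelihood: each posterior αⱼ = prior αⱼ + observed count nⱼ.
Posterior concentration: (5.0, 15.8, 17.9), total = 38.7.
P(next = AA | data) = α_{AA}/Σα = 0.1292.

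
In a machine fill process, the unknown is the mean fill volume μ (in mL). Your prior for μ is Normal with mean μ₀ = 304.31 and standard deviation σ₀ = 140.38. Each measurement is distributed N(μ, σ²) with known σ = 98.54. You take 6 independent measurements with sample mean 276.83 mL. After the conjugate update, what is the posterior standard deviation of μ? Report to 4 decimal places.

38.6722

For Normal data with known variance σ², a Normal(μ₀, σ₀²) prior on μ is conjugate. Posterior precision = 1/σ₀² + n/σ²; posterior mean is the precision-weighted average of μ₀ and x̄.
σ₀² = 140.38² = 19706.5444, σ² = 98.54² = 9710.1316; σ² + n·σ₀² = 9710.1316 + 6·19706.5444 = 127949.398.
Posterior precision = 1/σ₀² + n/σ² = 1/19706.5444 + 6/9710.1316 = (σ² + n·σ₀²)/(σ₀²σ²) = 127949.398/(19706.5444·9710.1316); posterior variance σₙ² = σ₀²σ²/(σ² + n·σ₀²) = 19706.5444·9710.1316/127949.398 = 1495.537630.
Posterior SD = √σₙ² = √(19706.5444·9710.1316/127949.398) = 38.6722.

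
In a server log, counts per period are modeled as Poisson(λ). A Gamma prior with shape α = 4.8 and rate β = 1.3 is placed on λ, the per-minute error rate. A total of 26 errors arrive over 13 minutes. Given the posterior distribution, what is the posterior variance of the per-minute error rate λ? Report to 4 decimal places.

With a Gamma(shape α, rate β) prior, the Poisson likelihood is conjugate: the posterior is Gamma(α + ΣXᵢ, β + n).
Posterior: Gamma(α+S, β+n) = Gamma(4.8+26, 1.3+13) = Gamma(30.8, 14.3).
Var = α/β² = 30.8/14.3² = 0.1506.

0.1506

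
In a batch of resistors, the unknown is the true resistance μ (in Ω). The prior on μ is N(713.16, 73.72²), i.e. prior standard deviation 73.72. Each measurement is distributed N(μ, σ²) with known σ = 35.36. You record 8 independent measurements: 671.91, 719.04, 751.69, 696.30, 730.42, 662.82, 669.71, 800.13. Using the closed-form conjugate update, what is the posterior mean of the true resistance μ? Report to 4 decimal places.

712.7639

For Normal data with known variance σ², a Normal(μ₀, σ₀²) prior on μ is conjugate. Posterior precision = 1/σ₀² + n/σ²; posterior mean is the precision-weighted average of μ₀ and x̄.
Σxᵢ = 671.91 + 719.04 + 751.69 + 696.30 + 730.42 + 662.82 + 669.71 + 800.13 = 5702.02, so n·x̄ = 5702.02.
σ₀² = 73.72² = 5434.6384, σ² = 35.36² = 1250.3296; σ² + n·σ₀² = 1250.3296 + 8·5434.6384 = 44727.4368.
Posterior mean = (μ₀/σ₀² + n·x̄/σ²)/(1/σ₀² + n/σ²) = (σ²·μ₀ + σ₀²·n·x̄)/(σ² + n·σ₀²) = (1250.3296·713.16 + 5434.6384·5702.02)/44727.4368 = 31880101.907104/44727.4368 = 712.7639.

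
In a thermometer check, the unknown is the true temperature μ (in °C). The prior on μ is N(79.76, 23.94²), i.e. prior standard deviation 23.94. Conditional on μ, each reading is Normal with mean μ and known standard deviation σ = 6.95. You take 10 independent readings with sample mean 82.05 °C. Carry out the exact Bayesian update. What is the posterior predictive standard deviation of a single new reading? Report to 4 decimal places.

For Normal data with known variance σ², a Normal(μ₀, σ₀²) prior on μ is conjugate. Posterior precision = 1/σ₀² + n/σ²; posterior mean is the precision-weighted average of μ₀ and x̄.
σ₀² = 23.94² = 573.1236, σ² = 6.95² = 48.3025; σ² + n·σ₀² = 48.3025 + 10·573.1236 = 5779.5385.
Posterior precision = 1/σ₀² + n/σ² = 1/573.1236 + 10/48.3025 = (σ² + n·σ₀²)/(σ₀²σ²) = 5779.5385/(573.1236·48.3025); posterior variance σₙ² = σ₀²σ²/(σ² + n·σ₀²) = 573.1236·48.3025/5779.5385 = 4.789881.
Predictive variance for one new observation = σₙ² + σ² = 573.1236·48.3025/5779.5385 + 48.3025 = σ²·(σ₀² + 5779.5385)/5779.5385 = 48.3025·6352.6621/5779.5385 = 53.092381; SD = √(48.3025·6352.6621/5779.5385) = 7.2865.

7.2865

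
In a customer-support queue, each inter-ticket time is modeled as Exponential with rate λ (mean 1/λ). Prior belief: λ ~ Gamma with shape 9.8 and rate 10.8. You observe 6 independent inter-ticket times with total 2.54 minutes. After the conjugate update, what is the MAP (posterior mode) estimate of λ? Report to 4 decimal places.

1.1094

With a Gamma(shape α, rate β) prior on the exponential rate λ, the posterior after n observations with total T = Σxᵢ is Gamma(α+n, β+T).
Posterior: Gamma(9.8+6, 10.8+2.54) = Gamma(15.8, 13.34).
Mode = (α−1)/β = 1.1094.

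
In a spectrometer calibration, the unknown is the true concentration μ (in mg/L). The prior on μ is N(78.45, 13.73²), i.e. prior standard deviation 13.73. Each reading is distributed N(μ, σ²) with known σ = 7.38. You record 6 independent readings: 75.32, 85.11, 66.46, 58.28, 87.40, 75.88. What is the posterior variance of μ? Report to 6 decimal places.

8.660380

For Normal data with known variance σ², a Normal(μ₀, σ₀²) prior on μ is conjugate. Posterior precision = 1/σ₀² + n/σ²; posterior mean is the precision-weighted average of μ₀ and x̄.
σ₀² = 13.73² = 188.5129, σ² = 7.38² = 54.4644; σ² + n·σ₀² = 54.4644 + 6·188.5129 = 1185.5418.
Posterior precision = 1/σ₀² + n/σ² = 1/188.5129 + 6/54.4644 = (σ² + n·σ₀²)/(σ₀²σ²) = 1185.5418/(188.5129·54.4644); posterior variance σₙ² = σ₀²σ²/(σ² + n·σ₀²) = 188.5129·54.4644/1185.5418 = 8.660380.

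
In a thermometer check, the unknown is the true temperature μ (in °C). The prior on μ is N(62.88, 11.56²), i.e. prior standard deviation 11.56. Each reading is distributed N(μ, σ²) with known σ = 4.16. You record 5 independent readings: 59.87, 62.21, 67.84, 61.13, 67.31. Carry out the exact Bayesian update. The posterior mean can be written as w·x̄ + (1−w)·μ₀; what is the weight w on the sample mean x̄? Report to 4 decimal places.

0.9748

For Normal data with known variance σ², a Normal(μ₀, σ₀²) prior on μ is conjugate. Posterior precision = 1/σ₀² + n/σ²; posterior mean is the precision-weighted average of μ₀ and x̄.
σ₀² = 11.56² = 133.6336, σ² = 4.16² = 17.3056. Prior precision 1/σ₀² = 1/133.6336; data precision n/σ² = 5/17.3056.
w = (n/σ²)/(1/σ₀² + n/σ²) = n·σ₀²/(σ² + n·σ₀²) = 5·133.6336/(17.3056 + 5·133.6336) = 668.168/685.4736 = 0.9748.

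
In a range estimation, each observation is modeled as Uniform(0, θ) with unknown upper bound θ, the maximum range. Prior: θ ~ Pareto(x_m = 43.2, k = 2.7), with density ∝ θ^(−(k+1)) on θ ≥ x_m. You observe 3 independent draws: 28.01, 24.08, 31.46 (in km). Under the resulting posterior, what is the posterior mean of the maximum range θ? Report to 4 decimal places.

A Pareto(scale x_m, shape k) prior on the upper bound θ of Uniform(0, θ) is conjugate: posterior is Pareto(max(x_m, max xᵢ), k + n).
Sample maximum = 31.46; prior scale x_m = 43.2 → posterior scale = max = 43.20.
Posterior shape = 2.7 + 3 = 5.7.
E[θ|data] = k·x_m/(k−1) = 5.7·43.20/4.7 = 52.3915.

52.3915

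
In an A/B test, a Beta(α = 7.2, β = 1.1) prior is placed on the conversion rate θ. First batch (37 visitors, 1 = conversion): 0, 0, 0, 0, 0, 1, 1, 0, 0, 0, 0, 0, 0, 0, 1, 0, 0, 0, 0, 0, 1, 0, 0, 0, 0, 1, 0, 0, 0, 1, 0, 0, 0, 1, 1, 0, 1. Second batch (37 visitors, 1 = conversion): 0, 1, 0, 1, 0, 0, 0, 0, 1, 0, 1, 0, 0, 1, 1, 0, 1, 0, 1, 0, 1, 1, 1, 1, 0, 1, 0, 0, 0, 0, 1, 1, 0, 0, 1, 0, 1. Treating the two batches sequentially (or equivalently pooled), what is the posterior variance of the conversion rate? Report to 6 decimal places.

The Beta prior is conjugate to a Binomial/Bernoulli likelihood; the update adds successes to α and failures to β.
After batch 1: Beta(7.2+9, 1.1+28) = Beta(16.2, 29.1).
After batch 2: Beta(16.2+17, 29.1+20) = Beta(33.2, 49.1).
Var = αβ/((α+β)²(α+β+1)) = 33.2·49.1/(82.3²·83.3) = 0.002889.

0.002889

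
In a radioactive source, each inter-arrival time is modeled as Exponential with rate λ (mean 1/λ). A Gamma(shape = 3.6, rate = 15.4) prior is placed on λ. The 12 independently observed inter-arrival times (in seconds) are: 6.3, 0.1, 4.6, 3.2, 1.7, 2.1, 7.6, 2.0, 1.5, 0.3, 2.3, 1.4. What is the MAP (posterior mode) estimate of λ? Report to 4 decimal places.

With a Gamma(shape α, rate β) prior on the exponential rate λ, the posterior after n observations with total T = Σxᵢ is Gamma(α+n, β+T).
Sum of observations T = 33.1 seconds; n = 12.
Posterior: Gamma(3.6+12, 15.4+33.1) = Gamma(15.6, 48.5).
Mode = (α−1)/β = 0.3010.

0.3010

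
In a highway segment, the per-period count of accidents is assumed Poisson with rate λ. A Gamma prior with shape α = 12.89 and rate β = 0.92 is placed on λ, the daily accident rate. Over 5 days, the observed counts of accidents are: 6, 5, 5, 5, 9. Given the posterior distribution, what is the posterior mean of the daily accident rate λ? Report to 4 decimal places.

With a Gamma(shape α, rate β) prior, the Poisson likelihood is conjugate: the posterior is Gamma(α + ΣXᵢ, β + n).
Sum of counts S = 30 over n = 5 days.
Posterior: Gamma(α+S, β+n) = Gamma(12.89+30, 0.92+5) = Gamma(42.89, 5.92).
Posterior mean = α/β = 42.89/5.92 = 7.2449.

7.2449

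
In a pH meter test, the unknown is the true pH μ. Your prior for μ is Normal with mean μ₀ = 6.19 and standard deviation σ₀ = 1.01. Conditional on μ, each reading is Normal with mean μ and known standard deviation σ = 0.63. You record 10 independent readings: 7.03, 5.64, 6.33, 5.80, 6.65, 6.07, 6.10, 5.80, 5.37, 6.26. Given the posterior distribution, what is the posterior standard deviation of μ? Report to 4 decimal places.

0.1955

For Normal data with known variance σ², a Normal(μ₀, σ₀²) prior on μ is conjugate. Posterior precision = 1/σ₀² + n/σ²; posterior mean is the precision-weighted average of μ₀ and x̄.
σ₀² = 1.01² = 1.0201, σ² = 0.63² = 0.3969; σ² + n·σ₀² = 0.3969 + 10·1.0201 = 10.5979.
Posterior precision = 1/σ₀² + n/σ² = 1/1.0201 + 10/0.3969 = (σ² + n·σ₀²)/(σ₀²σ²) = 10.5979/(1.0201·0.3969); posterior variance σₙ² = σ₀²σ²/(σ² + n·σ₀²) = 1.0201·0.3969/10.5979 = 0.038204.
Posterior SD = √σₙ² = √(1.0201·0.3969/10.5979) = 0.1955.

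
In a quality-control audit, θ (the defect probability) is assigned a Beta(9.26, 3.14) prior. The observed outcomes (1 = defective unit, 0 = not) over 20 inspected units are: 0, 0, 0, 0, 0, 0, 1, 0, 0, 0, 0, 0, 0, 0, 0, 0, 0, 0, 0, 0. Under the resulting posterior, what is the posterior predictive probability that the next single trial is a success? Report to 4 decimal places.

The Beta prior is conjugate to a Binomial/Bernoulli likelihood; the update adds successes to α and failures to β.
Posterior: Beta(α+k, β+n−k) = Beta(9.26+1, 3.14+19) = Beta(10.26, 22.14).
For a single future Bernoulli trial, P(success | data) = α/(α+β) = 0.3167.

0.3167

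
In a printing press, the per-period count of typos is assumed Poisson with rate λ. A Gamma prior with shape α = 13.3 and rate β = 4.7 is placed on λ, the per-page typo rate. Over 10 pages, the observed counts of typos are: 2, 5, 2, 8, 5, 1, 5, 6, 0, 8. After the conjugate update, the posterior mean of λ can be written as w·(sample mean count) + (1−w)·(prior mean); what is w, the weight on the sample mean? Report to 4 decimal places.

With a Gamma(shape α, rate β) prior, the Poisson likelihood is conjugate: the posterior is Gamma(α + ΣXᵢ, β + n).
Posterior mean = (α₀+S)/(β₀+n) = [n/(β₀+n)]·(S/n) + [β₀/(β₀+n)]·(α₀/β₀), so only n and β₀ enter the weight.
Weight on data w = n/(β₀+n) = 10/(4.7+10) = 10/14.7 = 0.6803.

0.6803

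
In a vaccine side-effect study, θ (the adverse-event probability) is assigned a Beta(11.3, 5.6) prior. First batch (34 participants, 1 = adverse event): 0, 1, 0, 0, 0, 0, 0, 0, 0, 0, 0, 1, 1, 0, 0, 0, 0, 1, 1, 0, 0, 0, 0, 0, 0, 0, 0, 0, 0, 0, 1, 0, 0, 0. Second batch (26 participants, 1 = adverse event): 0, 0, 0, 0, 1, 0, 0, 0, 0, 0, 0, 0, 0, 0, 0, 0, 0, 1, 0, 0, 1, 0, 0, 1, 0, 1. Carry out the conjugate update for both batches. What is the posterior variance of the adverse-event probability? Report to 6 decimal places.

The Beta prior is conjugate to a Binomial/Bernoulli likelihood; the update adds successes to α and failures to β.
After batch 1: Beta(11.3+6, 5.6+28) = Beta(17.3, 33.6).
After batch 2: Beta(17.3+5, 33.6+21) = Beta(22.3, 54.6).
Var = αβ/((α+β)²(α+β+1)) = 22.3·54.6/(76.9²·77.9) = 0.002643.

0.002643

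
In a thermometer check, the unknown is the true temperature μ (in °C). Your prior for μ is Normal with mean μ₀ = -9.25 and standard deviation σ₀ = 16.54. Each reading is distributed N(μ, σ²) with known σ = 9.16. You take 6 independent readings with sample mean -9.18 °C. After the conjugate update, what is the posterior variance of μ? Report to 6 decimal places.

13.304191

For Normal data with known variance σ², a Normal(μ₀, σ₀²) prior on μ is conjugate. Posterior precision = 1/σ₀² + n/σ²; posterior mean is the precision-weighted average of μ₀ and x̄.
σ₀² = 16.54² = 273.5716, σ² = 9.16² = 83.9056; σ² + n·σ₀² = 83.9056 + 6·273.5716 = 1725.3352.
Posterior precision = 1/σ₀² + n/σ² = 1/273.5716 + 6/83.9056 = (σ² + n·σ₀²)/(σ₀²σ²) = 1725.3352/(273.5716·83.9056); posterior variance σₙ² = σ₀²σ²/(σ² + n·σ₀²) = 273.5716·83.9056/1725.3352 = 13.304191.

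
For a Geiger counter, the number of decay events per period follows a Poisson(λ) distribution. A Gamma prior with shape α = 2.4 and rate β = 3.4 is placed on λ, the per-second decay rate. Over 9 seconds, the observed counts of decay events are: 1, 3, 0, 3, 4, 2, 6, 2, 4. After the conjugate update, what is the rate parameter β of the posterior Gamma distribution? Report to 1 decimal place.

12.4

With a Gamma(shape α, rate β) prior, the Poisson likelihood is conjugate: the posterior is Gamma(α + ΣXᵢ, β + n).
Sum of counts S = 25 over n = 9 seconds.
Posterior: Gamma(α+S, β+n) = Gamma(2.4+25, 3.4+9) = Gamma(27.4, 12.4).
Posterior β = 12.4.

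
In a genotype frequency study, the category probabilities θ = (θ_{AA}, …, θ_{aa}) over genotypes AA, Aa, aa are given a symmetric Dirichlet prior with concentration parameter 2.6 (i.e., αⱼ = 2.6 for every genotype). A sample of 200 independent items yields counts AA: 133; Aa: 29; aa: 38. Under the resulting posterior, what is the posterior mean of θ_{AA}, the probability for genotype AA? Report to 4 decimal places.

0.6526

The Dirichlet prior is conjugate to the Multinomial likelihood: each posterior αⱼ = prior αⱼ + observed count nⱼ.
Posterior concentration: (135.6, 31.6, 40.6), total = 207.8.
E[θ_{AA}|data] = α_{AA}/Σα = 135.6/207.8 = 0.6526.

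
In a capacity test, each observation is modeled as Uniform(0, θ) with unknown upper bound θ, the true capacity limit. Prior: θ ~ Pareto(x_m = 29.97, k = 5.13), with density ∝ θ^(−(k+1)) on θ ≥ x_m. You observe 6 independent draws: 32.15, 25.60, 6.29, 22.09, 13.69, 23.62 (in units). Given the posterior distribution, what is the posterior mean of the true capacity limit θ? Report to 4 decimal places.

A Pareto(scale x_m, shape k) prior on the upper bound θ of Uniform(0, θ) is conjugate: posterior is Pareto(max(x_m, max xᵢ), k + n).
Sample maximum = 32.15; prior scale x_m = 29.97 → posterior scale = max = 32.15.
Posterior shape = 5.13 + 6 = 11.13.
E[θ|data] = k·x_m/(k−1) = 11.13·32.15/10.13 = 35.3237.

35.3237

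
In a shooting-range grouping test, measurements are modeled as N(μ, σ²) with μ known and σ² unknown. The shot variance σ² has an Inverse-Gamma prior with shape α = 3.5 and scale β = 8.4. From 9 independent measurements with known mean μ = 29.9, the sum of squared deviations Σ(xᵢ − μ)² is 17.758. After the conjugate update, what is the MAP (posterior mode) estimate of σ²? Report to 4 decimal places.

1.9199

With known mean μ and an Inverse-Gamma(α, β) prior on σ², the Normal likelihood is conjugate: posterior is Inv-Gamma(α + n/2, β + Σ(xᵢ−μ)²/2).
Posterior: Inv-Gamma(3.5 + 9/2, 8.4 + 17.758/2) = Inv-Gamma(8.00, 17.2790).
Mode = β/(α+1) = 17.2790/9.00 = 1.9199.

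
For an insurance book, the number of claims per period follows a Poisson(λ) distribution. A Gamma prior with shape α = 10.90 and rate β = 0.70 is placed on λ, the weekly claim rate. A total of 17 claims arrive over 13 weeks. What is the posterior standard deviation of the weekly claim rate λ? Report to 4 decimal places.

With a Gamma(shape α, rate β) prior, the Poisson likelihood is conjugate: the posterior is Gamma(α + ΣXᵢ, β + n).
Posterior: Gamma(α+S, β+n) = Gamma(10.90+17, 0.70+13) = Gamma(27.90, 13.70).
SD = √α/β = √27.90/13.70 = 0.3856.

0.3856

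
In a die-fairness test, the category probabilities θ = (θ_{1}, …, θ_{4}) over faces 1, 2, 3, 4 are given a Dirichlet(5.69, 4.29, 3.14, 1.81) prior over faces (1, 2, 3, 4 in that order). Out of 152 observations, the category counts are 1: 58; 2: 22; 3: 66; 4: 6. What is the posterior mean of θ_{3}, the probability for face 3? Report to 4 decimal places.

The Dirichlet prior is conjugate to the Multinomial likelihood: each posterior αⱼ = prior αⱼ + observed count nⱼ.
Posterior concentration: (63.69, 26.29, 69.14, 7.81), total = 166.93.
E[θ_{3}|data] = α_{3}/Σα = 69.14/166.93 = 0.4142.

0.4142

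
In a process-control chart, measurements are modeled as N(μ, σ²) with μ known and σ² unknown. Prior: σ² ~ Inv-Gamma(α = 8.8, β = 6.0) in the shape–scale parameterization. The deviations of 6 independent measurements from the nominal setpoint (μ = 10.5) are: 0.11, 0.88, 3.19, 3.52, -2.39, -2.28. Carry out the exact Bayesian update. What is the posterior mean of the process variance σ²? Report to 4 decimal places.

2.1418

With known mean μ and an Inverse-Gamma(α, β) prior on σ², the Normal likelihood is conjugate: posterior is Inv-Gamma(α + n/2, β + Σ(xᵢ−μ)²/2).
Σ(xᵢ−μ)² = (0.11)² + (0.88)² + (3.19)² + (3.52)² + (-2.39)² + (-2.28)² = 34.2635.
Posterior: Inv-Gamma(8.8 + 6/2, 6.0 + 34.2635/2) = Inv-Gamma(11.80, 23.13175).
E[σ²|data] = β/(α−1) = 23.13175/10.80 = 2.1418.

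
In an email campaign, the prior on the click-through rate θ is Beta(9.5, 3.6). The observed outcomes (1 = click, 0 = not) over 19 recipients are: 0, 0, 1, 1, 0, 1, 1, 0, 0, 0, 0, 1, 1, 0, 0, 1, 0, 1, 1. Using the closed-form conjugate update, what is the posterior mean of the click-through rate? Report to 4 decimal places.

The Beta prior is conjugate to a Binomial/Bernoulli likelihood; the update adds successes to α and failures to β.
Posterior: Beta(α+k, β+n−k) = Beta(9.5+9, 3.6+10) = Beta(18.5, 13.6).
Posterior mean = α/(α+β) = 18.5/32.1 = 0.5763.

0.5763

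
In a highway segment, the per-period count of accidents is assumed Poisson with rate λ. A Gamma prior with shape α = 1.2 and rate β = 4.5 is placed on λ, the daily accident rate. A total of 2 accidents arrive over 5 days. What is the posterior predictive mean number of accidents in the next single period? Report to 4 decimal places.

With a Gamma(shape α, rate β) prior, the Poisson likelihood is conjugate: the posterior is Gamma(α + ΣXᵢ, β + n).
Posterior: Gamma(α+S, β+n) = Gamma(1.2+2, 4.5+5) = Gamma(3.2, 9.5).
The predictive distribution for one future period is NegBinom with mean α/β = 0.3368.

0.3368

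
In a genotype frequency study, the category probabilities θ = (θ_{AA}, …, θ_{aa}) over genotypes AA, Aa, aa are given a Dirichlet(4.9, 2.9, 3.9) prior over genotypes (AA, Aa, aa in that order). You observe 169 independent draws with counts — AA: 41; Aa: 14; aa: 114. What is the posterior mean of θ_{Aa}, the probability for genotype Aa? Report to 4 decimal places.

0.0935

The Dirichlet prior is conjugate to the Multinomial likelihood: each posterior αⱼ = prior αⱼ + observed count nⱼ.
Posterior concentration: (45.9, 16.9, 117.9), total = 180.7.
E[θ_{Aa}|data] = α_{Aa}/Σα = 16.9/180.7 = 0.0935.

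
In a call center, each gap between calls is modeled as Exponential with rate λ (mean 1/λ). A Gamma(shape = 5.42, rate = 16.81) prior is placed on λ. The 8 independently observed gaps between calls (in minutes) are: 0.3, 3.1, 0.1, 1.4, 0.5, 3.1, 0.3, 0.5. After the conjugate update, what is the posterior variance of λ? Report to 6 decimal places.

0.019685

With a Gamma(shape α, rate β) prior on the exponential rate λ, the posterior after n observations with total T = Σxᵢ is Gamma(α+n, β+T).
Sum of observations T = 9.3 minutes; n = 8.
Posterior: Gamma(5.42+8, 16.81+9.3) = Gamma(13.42, 26.11).
Var = α/β² = 0.019685.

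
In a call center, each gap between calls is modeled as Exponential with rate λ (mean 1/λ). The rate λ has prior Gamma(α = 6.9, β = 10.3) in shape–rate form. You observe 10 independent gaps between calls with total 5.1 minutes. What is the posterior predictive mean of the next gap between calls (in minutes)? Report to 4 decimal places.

0.9686

With a Gamma(shape α, rate β) prior on the exponential rate λ, the posterior after n observations with total T = Σxᵢ is Gamma(α+n, β+T).
Posterior: Gamma(6.9+10, 10.3+5.1) = Gamma(16.9, 15.4).
The predictive distribution for the next observation is Lomax; its mean is β/(α−1) = 15.4/15.9 = 0.9686.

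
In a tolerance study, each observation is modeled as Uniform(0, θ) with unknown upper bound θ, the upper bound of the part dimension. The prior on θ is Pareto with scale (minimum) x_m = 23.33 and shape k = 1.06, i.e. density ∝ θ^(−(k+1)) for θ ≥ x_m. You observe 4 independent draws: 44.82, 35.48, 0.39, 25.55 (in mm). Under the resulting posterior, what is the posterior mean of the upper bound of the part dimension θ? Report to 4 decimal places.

55.8594

A Pareto(scale x_m, shape k) prior on the upper bound θ of Uniform(0, θ) is conjugate: posterior is Pareto(max(x_m, max xᵢ), k + n).
Sample maximum = 44.82; prior scale x_m = 23.33 → posterior scale = max = 44.82.
Posterior shape = 1.06 + 4 = 5.06.
E[θ|data] = k·x_m/(k−1) = 5.06·44.82/4.06 = 55.8594.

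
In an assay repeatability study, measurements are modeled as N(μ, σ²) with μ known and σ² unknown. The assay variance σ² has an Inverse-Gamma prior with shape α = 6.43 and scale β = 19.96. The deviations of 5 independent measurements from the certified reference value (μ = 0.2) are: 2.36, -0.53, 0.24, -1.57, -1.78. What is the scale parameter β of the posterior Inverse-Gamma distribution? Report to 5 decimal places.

25.73070

With known mean μ and an Inverse-Gamma(α, β) prior on σ², the Normal likelihood is conjugate: posterior is Inv-Gamma(α + n/2, β + Σ(xᵢ−μ)²/2).
Σ(xᵢ−μ)² = (2.36)² + (-0.53)² + (0.24)² + (-1.57)² + (-1.78)² = 11.5414.
Posterior: Inv-Gamma(6.43 + 5/2, 19.96 + 11.5414/2) = Inv-Gamma(8.93, 25.73070).
Posterior β = 25.73070.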